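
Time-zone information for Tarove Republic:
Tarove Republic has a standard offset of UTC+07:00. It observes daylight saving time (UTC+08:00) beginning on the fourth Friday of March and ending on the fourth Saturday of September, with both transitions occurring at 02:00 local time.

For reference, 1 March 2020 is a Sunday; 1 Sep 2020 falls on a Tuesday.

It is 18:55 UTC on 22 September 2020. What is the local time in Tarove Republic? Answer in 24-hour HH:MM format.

1 March 2020 is a Sunday, so the first Friday is March 6 and the fourth is March 27.
1 September 2020 is a Tuesday, so the first Saturday is September 5 and the fourth is September 26.
At the standard offset (UTC+07:00), 18:55 UTC + 7h = 01:55 Tarove Republic standard time (rolling into the next day, 23 September 2020).
The standard-time date in Tarove Republic, 23 September 2020, falls between 27 March and 26 September, so daylight saving is in effect and Tarove Republic is at UTC+08:00.
18:55 UTC + 8h = 02:55 local (rolling into the next day, 23 September 2020).

02:55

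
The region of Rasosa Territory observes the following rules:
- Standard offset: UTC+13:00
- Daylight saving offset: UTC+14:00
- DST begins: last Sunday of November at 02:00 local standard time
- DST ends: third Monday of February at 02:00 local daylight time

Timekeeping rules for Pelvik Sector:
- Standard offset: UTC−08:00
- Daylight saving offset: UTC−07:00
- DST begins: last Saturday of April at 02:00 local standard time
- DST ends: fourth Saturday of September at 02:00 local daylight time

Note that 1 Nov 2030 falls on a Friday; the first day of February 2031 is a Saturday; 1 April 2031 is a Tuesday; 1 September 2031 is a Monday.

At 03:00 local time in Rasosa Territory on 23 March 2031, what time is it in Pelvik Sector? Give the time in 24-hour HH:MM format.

1 November 2030 is a Friday, so Sundays fall on 3, 10, 17, 24; the last is November 24.
1 February 2031 is a Saturday, so the first Monday is February 3 and the third is February 17.
23 March 2031 does not fall between 24 November 2030 and 17 February 2031, so daylight saving is not in effect and Rasosa Territory is at UTC+13:00.
03:00 Rasosa Territory − 13h = 14:00 UTC (rolling into the previous day, 22 March 2031).
1 April 2031 is a Tuesday, so Saturdays fall on 5, 12, 19, 26; the last is April 26.
1 September 2031 is a Monday, so the first Saturday is September 6 and the fourth is September 27.
At the standard offset (UTC−08:00), 14:00 UTC − 8h = 06:00 Pelvik Sector standard time.
The standard-time date in Pelvik Sector, 22 March 2031, does not fall between 26 April and 27 September, so daylight saving is not in effect and Pelvik Sector is at UTC−08:00.
14:00 UTC − 8h = 06:00 Pelvik Sector.

06:00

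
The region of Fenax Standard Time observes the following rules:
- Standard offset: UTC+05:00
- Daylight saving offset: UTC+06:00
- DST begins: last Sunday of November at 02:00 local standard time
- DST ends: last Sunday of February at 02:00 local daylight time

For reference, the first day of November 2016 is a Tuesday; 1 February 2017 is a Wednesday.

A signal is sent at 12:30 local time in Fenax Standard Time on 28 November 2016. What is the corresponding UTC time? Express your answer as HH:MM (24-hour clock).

1 November 2016 is a Tuesday, so Sundays fall on 6, 13, 20, 27; the last is November 27.
1 February 2017 is a Wednesday, so Sundays fall on 5, 12, 19, 26; the last is February 26.
Daylight saving runs 27 November 2016 – 26 February 2017; 28 November 2016 is inside that window, so Fenax Standard Time is at UTC+06:00.
12:30 local − 6h = 06:30 UTC.

06:30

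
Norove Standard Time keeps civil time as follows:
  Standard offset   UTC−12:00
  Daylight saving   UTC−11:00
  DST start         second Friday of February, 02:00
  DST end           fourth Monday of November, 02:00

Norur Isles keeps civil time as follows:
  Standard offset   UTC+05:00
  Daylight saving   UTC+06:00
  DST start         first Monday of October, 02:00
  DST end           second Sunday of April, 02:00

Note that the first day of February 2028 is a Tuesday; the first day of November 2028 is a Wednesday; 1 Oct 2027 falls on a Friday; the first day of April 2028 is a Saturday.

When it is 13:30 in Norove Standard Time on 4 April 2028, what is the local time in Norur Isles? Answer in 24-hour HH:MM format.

1 February 2028 is a Tuesday, so the first Friday is February 4 and the second is February 11.
1 November 2028 is a Wednesday, so the first Monday is November 6 and the fourth is November 27.
4 April 2028 falls between 11 February and 27 November, so daylight saving is in effect and Norove Standard Time is at UTC−11:00.
13:30 Norove Standard Time + 11h = 00:30 UTC (rolling into the next day, 5 April 2028).
1 October 2027 is a Friday, so the first Monday is October 4.
1 April 2028 is a Saturday, so the first Sunday is April 2 and the second is April 9.
At the standard offset (UTC+05:00), 00:30 UTC + 5h = 05:30 Norur Isles standard time.
The standard-time date in Norur Isles, 5 April 2028, falls between 4 October 2027 and 9 April 2028, so daylight saving is in effect and Norur Isles is at UTC+06:00.
00:30 UTC + 6h = 06:30 Norur Isles.

06:30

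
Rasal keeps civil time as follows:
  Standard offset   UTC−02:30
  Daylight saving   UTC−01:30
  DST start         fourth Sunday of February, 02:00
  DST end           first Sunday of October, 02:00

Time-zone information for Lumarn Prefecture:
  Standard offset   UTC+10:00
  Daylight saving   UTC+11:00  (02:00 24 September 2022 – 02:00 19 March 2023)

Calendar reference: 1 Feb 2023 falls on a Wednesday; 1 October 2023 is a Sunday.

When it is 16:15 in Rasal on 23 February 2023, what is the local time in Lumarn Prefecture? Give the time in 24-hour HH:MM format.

05:45

1 February 2023 is a Wednesday, so the first Sunday is February 5 and the fourth is February 26.
1 October 2023 is a Sunday, so the first Sunday is October 1.
Daylight saving runs 26 February – 1 October; 23 February 2023 is outside that window, so Rasal is on standard time at UTC−02:30.
16:15 Rasal + 2h30m = 18:45 UTC.
At the standard offset (UTC+10:00), 18:45 UTC + 10h = 04:45 Lumarn Prefecture standard time (rolling into the next day, 24 February 2023).
Daylight saving runs 24 September 2022 – 19 March 2023; the standard-time date in Lumarn Prefecture, 24 February 2023, is inside that window, so Lumarn Prefecture is at UTC+11:00.
18:45 UTC + 11h = 05:45 Lumarn Prefecture (rolling into the next day, 24 February 2023).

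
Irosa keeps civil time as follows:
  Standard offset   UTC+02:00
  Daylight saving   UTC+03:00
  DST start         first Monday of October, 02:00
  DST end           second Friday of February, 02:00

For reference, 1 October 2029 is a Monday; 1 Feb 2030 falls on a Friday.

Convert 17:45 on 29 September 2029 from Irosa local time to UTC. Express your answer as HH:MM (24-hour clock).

1 October 2029 is a Monday, so the first Monday is October 1.
1 February 2030 is a Friday, so the first Friday is February 1 and the second is February 8.
29 September 2029 does not fall between 1 October 2029 and 8 February 2030, so daylight saving is not in effect and Irosa is at UTC+02:00.
17:45 local − 2h = 15:45 UTC.

15:45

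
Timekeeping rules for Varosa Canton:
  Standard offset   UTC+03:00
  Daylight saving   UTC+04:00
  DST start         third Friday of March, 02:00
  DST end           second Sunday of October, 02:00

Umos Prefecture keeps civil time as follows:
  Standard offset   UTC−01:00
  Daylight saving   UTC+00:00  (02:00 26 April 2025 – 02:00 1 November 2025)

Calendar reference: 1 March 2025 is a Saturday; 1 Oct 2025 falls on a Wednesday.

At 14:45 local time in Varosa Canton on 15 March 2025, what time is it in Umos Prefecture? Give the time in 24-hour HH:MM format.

1 March 2025 is a Saturday, so the first Friday is March 7 and the third is March 21.
1 October 2025 is a Wednesday, so the first Sunday is October 5 and the second is October 12.
Daylight saving runs 21 March – 12 October; 15 March 2025 is outside that window, so Varosa Canton is on standard time at UTC+03:00.
14:45 Varosa Canton − 3h = 11:45 UTC.
At the standard offset (UTC−01:00), 11:45 UTC − 1h = 10:45 Umos Prefecture standard time.
Daylight saving runs 26 April – 1 November; the standard-time date in Umos Prefecture, 15 March 2025, is outside that window, so Umos Prefecture is on standard time at UTC−01:00.
11:45 UTC − 1h = 10:45 Umos Prefecture.

10:45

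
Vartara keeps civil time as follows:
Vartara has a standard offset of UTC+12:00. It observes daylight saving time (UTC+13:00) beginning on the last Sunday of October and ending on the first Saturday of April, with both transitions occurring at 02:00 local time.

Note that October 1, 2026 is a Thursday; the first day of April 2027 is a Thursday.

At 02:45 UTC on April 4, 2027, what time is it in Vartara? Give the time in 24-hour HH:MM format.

1 October 2026 is a Thursday, so Sundays fall on 4, 11, 18, 25; the last is October 25.
1 April 2027 is a Thursday, so the first Saturday is April 3.
At the standard offset (UTC+12:00), 02:45 UTC + 12h = 14:45 Vartara standard time.
The standard-time date in Vartara, April 4, 2027, is outside the daylight-saving period (25 October 2026 – 3 April 2027), so Vartara is on standard time, UTC+12:00.
02:45 UTC + 12h = 14:45 local.

14:45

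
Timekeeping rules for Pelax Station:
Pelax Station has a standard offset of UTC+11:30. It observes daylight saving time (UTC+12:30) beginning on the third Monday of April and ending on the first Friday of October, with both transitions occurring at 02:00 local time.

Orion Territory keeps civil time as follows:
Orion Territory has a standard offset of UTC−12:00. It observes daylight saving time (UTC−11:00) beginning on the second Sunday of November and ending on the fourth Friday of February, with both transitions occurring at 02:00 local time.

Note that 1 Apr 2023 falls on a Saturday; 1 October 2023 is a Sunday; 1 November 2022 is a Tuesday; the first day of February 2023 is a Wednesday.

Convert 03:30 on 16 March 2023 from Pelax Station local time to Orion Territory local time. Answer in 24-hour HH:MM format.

04:00

1 April 2023 is a Saturday, so the first Monday is April 3 and the third is April 17.
1 October 2023 is a Sunday, so the first Friday is October 6.
16 March 2023 is outside the daylight-saving period (17 April – 6 October), so Pelax Station is on standard time, UTC+11:30.
03:30 Pelax Station − 11h30m = 16:00 UTC (rolling into the previous day, 15 March 2023).
1 November 2022 is a Tuesday, so the first Sunday is November 6 and the second is November 13.
1 February 2023 is a Wednesday, so the first Friday is February 3 and the fourth is February 24.
At the standard offset (UTC−12:00), 16:00 UTC − 12h = 04:00 Orion Territory standard time.
The standard-time date in Orion Territory, 15 March 2023, does not fall between 13 November 2022 and 24 February 2023, so daylight saving is not in effect and Orion Territory is at UTC−12:00.
16:00 UTC − 12h = 04:00 Orion Territory.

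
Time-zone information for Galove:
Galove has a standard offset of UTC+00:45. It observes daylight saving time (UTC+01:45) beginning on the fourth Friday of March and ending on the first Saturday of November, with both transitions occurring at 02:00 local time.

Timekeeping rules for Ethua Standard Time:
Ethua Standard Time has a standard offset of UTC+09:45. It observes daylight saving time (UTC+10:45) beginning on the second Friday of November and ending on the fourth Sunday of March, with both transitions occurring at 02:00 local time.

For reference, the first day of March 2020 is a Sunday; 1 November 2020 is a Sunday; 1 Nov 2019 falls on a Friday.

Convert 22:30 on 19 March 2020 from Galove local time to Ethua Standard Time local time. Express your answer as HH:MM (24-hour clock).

1 March 2020 is a Sunday, so the first Friday is March 6 and the fourth is March 27.
1 November 2020 is a Sunday, so the first Saturday is November 7.
19 March 2020 does not fall between 27 March and 7 November, so daylight saving is not in effect and Galove is at UTC+00:45.
22:30 Galove − 0h45m = 21:45 UTC.
1 November 2019 is a Friday, so the first Friday is November 1 and the second is November 8.
1 March 2020 is a Sunday, so the first Sunday is March 1 and the fourth is March 22.
At the standard offset (UTC+09:45), 21:45 UTC + 9h45m = 07:30 Ethua Standard Time standard time (rolling into the next day, 20 March 2020).
The standard-time date in Ethua Standard Time, 20 March 2020, falls between 8 November 2019 and 22 March 2020, so daylight saving is in effect and Ethua Standard Time is at UTC+10:45.
21:45 UTC + 10h45m = 08:30 Ethua Standard Time (rolling into the next day, 20 March 2020).

08:30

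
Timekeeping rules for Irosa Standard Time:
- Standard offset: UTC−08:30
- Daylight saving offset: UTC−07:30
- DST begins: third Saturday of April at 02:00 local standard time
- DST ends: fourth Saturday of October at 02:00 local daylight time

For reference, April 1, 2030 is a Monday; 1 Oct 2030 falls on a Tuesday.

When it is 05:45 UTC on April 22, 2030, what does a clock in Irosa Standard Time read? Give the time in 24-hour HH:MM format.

22:15

1 April 2030 is a Monday, so the first Saturday is April 6 and the third is April 20.
1 October 2030 is a Tuesday, so the first Saturday is October 5 and the fourth is October 26.
At the standard offset (UTC−08:30), 05:45 UTC − 8h30m = 21:15 Irosa Standard Time standard time (rolling into the previous day, 21 April 2030).
The standard-time date in Irosa Standard Time, April 21, 2030, falls between 20 April and 26 October, so daylight saving is in effect and Irosa Standard Time is at UTC−07:30.
05:45 UTC − 7h30m = 22:15 local (rolling into the previous day, 21 April 2030).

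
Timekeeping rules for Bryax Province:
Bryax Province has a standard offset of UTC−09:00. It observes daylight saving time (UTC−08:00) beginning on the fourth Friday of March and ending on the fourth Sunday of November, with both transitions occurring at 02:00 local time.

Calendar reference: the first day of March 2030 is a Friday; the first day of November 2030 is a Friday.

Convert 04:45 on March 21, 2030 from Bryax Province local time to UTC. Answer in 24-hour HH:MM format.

13:45

1 March 2030 is a Friday, so the first Friday is March 1 and the fourth is March 22.
1 November 2030 is a Friday, so the first Sunday is November 3 and the fourth is November 24.
March 21, 2030 is outside the daylight-saving period (22 March – 24 November), so Bryax Province is on standard time, UTC−09:00.
04:45 local + 9h = 13:45 UTC.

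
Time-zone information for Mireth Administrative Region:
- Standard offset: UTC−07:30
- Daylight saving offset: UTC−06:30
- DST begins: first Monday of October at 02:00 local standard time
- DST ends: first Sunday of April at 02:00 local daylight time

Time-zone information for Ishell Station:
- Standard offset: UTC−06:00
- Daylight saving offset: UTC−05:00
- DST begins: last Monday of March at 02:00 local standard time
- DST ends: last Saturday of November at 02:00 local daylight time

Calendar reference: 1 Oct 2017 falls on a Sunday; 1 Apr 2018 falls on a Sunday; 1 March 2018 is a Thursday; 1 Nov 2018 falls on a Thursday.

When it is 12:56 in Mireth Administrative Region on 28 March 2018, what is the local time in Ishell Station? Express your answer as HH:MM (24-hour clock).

14:26

1 October 2017 is a Sunday, so the first Monday is October 2.
1 April 2018 is a Sunday, so the first Sunday is April 1.
28 March 2018 lies within the daylight-saving period (2 October 2017 – 1 April 2018), so Mireth Administrative Region is on daylight time, UTC−06:30.
12:56 Mireth Administrative Region + 6h30m = 19:26 UTC.
1 March 2018 is a Thursday, so Mondays fall on 5, 12, 19, 26; the last is March 26.
1 November 2018 is a Thursday, so Saturdays fall on 3, 10, 17, 24; the last is November 24.
At the standard offset (UTC−06:00), 19:26 UTC − 6h = 13:26 Ishell Station standard time.
Daylight saving runs 26 March – 24 November; the standard-time date in Ishell Station, 28 March 2018, is inside that window, so Ishell Station is at UTC−05:00.
19:26 UTC − 5h = 14:26 Ishell Station.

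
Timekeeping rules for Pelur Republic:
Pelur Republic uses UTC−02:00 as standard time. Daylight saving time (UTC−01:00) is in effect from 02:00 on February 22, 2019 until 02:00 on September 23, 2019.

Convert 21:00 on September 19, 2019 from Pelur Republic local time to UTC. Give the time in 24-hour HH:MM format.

Daylight saving runs 22 February – 23 September; September 19, 2019 is inside that window, so Pelur Republic is at UTC−01:00.
21:00 local + 1h = 22:00 UTC.

22:00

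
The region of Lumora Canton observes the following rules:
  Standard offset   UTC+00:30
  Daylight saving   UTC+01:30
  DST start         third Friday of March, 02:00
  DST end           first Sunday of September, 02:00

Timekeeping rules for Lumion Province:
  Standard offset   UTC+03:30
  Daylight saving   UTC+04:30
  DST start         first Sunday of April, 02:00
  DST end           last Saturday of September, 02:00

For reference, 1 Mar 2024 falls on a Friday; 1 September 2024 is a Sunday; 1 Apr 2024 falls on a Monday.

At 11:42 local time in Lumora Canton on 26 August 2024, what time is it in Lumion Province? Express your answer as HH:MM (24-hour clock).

1 March 2024 is a Friday, so the first Friday is March 1 and the third is March 15.
1 September 2024 is a Sunday, so the first Sunday is September 1.
Daylight saving runs 15 March – 1 September; 26 August 2024 is inside that window, so Lumora Canton is at UTC+01:30.
11:42 Lumora Canton − 1h30m = 10:12 UTC.
1 April 2024 is a Monday, so the first Sunday is April 7.
1 September 2024 is a Sunday, so Saturdays fall on 7, 14, 21, 28; the last is September 28.
At the standard offset (UTC+03:30), 10:12 UTC + 3h30m = 13:42 Lumion Province standard time.
Daylight saving runs 7 April – 28 September; the standard-time date in Lumion Province, 26 August 2024, is inside that window, so Lumion Province is at UTC+04:30.
10:12 UTC + 4h30m = 14:42 Lumion Province.

14:42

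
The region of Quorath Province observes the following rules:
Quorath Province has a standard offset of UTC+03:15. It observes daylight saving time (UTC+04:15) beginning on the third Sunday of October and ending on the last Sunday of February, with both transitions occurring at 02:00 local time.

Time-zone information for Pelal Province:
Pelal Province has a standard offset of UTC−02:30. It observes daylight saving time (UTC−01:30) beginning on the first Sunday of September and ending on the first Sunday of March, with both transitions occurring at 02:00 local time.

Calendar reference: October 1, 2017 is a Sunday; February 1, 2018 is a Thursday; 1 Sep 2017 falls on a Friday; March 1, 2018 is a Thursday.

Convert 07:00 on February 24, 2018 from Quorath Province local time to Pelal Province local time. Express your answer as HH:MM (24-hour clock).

01:15

1 October 2017 is a Sunday, so the first Sunday is October 1 and the third is October 15.
1 February 2018 is a Thursday, so Sundays fall on 4, 11, 18, 25; the last is February 25.
Daylight saving runs 15 October 2017 – 25 February 2018; February 24, 2018 is inside that window, so Quorath Province is at UTC+04:15.
07:00 Quorath Province − 4h15m = 02:45 UTC.
1 September 2017 is a Friday, so the first Sunday is September 3.
1 March 2018 is a Thursday, so the first Sunday is March 4.
At the standard offset (UTC−02:30), 02:45 UTC − 2h30m = 00:15 Pelal Province standard time.
Daylight saving runs 3 September 2017 – 4 March 2018; the standard-time date in Pelal Province, February 24, 2018, is inside that window, so Pelal Province is at UTC−01:30.
02:45 UTC − 1h30m = 01:15 Pelal Province.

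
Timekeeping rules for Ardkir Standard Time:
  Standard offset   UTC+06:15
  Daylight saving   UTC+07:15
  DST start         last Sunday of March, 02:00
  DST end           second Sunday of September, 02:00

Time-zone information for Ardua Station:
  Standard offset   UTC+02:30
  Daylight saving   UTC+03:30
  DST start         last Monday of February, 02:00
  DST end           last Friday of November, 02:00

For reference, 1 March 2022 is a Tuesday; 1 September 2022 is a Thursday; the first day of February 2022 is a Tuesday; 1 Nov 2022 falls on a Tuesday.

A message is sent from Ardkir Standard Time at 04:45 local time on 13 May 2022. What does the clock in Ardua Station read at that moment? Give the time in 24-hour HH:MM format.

01:00

1 March 2022 is a Tuesday, so Sundays fall on 6, 13, 20, 27; the last is March 27.
1 September 2022 is a Thursday, so the first Sunday is September 4 and the second is September 11.
13 May 2022 falls between 27 March and 11 September, so daylight saving is in effect and Ardkir Standard Time is at UTC+07:15.
04:45 Ardkir Standard Time − 7h15m = 21:30 UTC (rolling into the previous day, 12 May 2022).
1 February 2022 is a Tuesday, so Mondays fall on 7, 14, 21, 28; the last is February 28.
1 November 2022 is a Tuesday, so Fridays fall on 4, 11, 18, 25; the last is November 25.
At the standard offset (UTC+02:30), 21:30 UTC + 2h30m = 00:00 Ardua Station standard time (rolling into the next day, 13 May 2022).
The standard-time date in Ardua Station, 13 May 2022, falls between 28 February and 25 November, so daylight saving is in effect and Ardua Station is at UTC+03:30.
21:30 UTC + 3h30m = 01:00 Ardua Station (rolling into the next day, 13 May 2022).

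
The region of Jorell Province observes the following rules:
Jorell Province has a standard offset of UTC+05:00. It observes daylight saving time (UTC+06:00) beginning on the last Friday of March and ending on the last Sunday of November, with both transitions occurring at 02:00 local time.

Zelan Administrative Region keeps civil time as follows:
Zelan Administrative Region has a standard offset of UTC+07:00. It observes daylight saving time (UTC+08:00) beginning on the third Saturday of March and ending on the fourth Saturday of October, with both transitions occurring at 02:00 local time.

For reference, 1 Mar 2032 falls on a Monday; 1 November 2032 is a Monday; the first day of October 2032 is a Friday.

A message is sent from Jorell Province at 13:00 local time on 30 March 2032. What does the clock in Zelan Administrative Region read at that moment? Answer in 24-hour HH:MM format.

1 March 2032 is a Monday, so Fridays fall on 5, 12, 19, 26; the last is March 26.
1 November 2032 is a Monday, so Sundays fall on 7, 14, 21, 28; the last is November 28.
30 March 2032 falls between 26 March and 28 November, so daylight saving is in effect and Jorell Province is at UTC+06:00.
13:00 Jorell Province − 6h = 07:00 UTC.
1 March 2032 is a Monday, so the first Saturday is March 6 and the third is March 20.
1 October 2032 is a Friday, so the first Saturday is October 2 and the fourth is October 23.
At the standard offset (UTC+07:00), 07:00 UTC + 7h = 14:00 Zelan Administrative Region standard time.
The standard-time date in Zelan Administrative Region, 30 March 2032, falls between 20 March and 23 October, so daylight saving is in effect and Zelan Administrative Region is at UTC+08:00.
07:00 UTC + 8h = 15:00 Zelan Administrative Region.

15:00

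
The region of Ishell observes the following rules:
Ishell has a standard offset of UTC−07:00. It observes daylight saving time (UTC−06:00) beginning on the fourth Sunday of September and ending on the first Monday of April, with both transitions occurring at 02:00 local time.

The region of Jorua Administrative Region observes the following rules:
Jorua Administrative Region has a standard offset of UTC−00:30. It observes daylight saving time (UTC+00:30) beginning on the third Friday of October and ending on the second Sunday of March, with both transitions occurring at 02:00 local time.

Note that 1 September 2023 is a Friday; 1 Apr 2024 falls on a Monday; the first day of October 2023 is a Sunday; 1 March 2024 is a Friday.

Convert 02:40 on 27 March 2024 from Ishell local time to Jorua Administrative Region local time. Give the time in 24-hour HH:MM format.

08:10

1 September 2023 is a Friday, so the first Sunday is September 3 and the fourth is September 24.
1 April 2024 is a Monday, so the first Monday is April 1.
Daylight saving runs 24 September 2023 – 1 April 2024; 27 March 2024 is inside that window, so Ishell is at UTC−06:00.
02:40 Ishell + 6h = 08:40 UTC.
1 October 2023 is a Sunday, so the first Friday is October 6 and the third is October 20.
1 March 2024 is a Friday, so the first Sunday is March 3 and the second is March 10.
At the standard offset (UTC−00:30), 08:40 UTC − 0h30m = 08:10 Jorua Administrative Region standard time.
The standard-time date in Jorua Administrative Region, 27 March 2024, does not fall between 20 October 2023 and 10 March 2024, so daylight saving is not in effect and Jorua Administrative Region is at UTC−00:30.
08:40 UTC − 0h30m = 08:10 Jorua Administrative Region.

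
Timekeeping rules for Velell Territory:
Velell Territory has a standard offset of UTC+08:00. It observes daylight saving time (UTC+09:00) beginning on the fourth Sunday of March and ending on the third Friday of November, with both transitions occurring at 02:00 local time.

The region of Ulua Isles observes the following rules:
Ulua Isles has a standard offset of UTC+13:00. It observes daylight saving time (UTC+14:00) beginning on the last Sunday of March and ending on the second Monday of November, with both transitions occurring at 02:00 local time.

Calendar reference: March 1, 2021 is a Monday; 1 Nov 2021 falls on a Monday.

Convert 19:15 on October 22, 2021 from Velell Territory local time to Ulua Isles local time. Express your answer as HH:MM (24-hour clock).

00:15

1 March 2021 is a Monday, so the first Sunday is March 7 and the fourth is March 28.
1 November 2021 is a Monday, so the first Friday is November 5 and the third is November 19.
Daylight saving runs 28 March – 19 November; October 22, 2021 is inside that window, so Velell Territory is at UTC+09:00.
19:15 Velell Territory − 9h = 10:15 UTC.
1 March 2021 is a Monday, so Sundays fall on 7, 14, 21, 28; the last is March 28.
1 November 2021 is a Monday, so the first Monday is November 1 and the second is November 8.
At the standard offset (UTC+13:00), 10:15 UTC + 13h = 23:15 Ulua Isles standard time.
The standard-time date in Ulua Isles, October 22, 2021, falls between 28 March and 8 November, so daylight saving is in effect and Ulua Isles is at UTC+14:00.
10:15 UTC + 14h = 00:15 Ulua Isles (rolling into the next day, 23 October 2021).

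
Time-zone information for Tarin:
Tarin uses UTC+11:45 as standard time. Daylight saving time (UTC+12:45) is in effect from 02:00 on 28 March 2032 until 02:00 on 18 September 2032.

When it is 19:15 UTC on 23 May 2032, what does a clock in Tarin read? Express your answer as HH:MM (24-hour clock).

08:00

At the standard offset (UTC+11:45), 19:15 UTC + 11h45m = 07:00 Tarin standard time (rolling into the next day, 24 May 2032).
The standard-time date in Tarin, 24 May 2032, falls between 28 March and 18 September, so daylight saving is in effect and Tarin is at UTC+12:45.
19:15 UTC + 12h45m = 08:00 local (rolling into the next day, 24 May 2032).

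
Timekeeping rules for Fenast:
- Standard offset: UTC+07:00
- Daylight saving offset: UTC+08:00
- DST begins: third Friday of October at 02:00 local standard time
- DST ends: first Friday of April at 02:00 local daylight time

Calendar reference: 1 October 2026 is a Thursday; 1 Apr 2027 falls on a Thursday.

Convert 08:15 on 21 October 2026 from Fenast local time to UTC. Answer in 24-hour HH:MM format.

1 October 2026 is a Thursday, so the first Friday is October 2 and the third is October 16.
1 April 2027 is a Thursday, so the first Friday is April 2.
21 October 2026 lies within the daylight-saving period (16 October 2026 – 2 April 2027), so Fenast is on daylight time, UTC+08:00.
08:15 local − 8h = 00:15 UTC.

00:15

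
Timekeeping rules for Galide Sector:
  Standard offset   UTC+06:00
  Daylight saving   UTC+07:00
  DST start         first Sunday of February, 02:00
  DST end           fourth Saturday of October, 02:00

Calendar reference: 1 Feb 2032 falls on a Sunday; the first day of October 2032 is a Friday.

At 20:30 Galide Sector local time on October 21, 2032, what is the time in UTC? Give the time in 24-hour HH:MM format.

13:30

1 February 2032 is a Sunday, so the first Sunday is February 1.
1 October 2032 is a Friday, so the first Saturday is October 2 and the fourth is October 23.
October 21, 2032 lies within the daylight-saving period (1 February – 23 October), so Galide Sector is on daylight time, UTC+07:00.
20:30 local − 7h = 13:30 UTC.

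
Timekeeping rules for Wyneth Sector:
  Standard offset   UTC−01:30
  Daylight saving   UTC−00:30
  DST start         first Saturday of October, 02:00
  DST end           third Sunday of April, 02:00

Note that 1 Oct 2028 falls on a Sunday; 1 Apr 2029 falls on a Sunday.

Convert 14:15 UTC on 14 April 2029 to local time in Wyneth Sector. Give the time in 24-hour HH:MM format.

1 October 2028 is a Sunday, so the first Saturday is October 7.
1 April 2029 is a Sunday, so the first Sunday is April 1 and the third is April 15.
At the standard offset (UTC−01:30), 14:15 UTC − 1h30m = 12:45 Wyneth Sector standard time.
The standard-time date in Wyneth Sector, 14 April 2029, lies within the daylight-saving period (7 October 2028 – 15 April 2029), so Wyneth Sector is on daylight time, UTC−00:30.
14:15 UTC − 0h30m = 13:45 local.

13:45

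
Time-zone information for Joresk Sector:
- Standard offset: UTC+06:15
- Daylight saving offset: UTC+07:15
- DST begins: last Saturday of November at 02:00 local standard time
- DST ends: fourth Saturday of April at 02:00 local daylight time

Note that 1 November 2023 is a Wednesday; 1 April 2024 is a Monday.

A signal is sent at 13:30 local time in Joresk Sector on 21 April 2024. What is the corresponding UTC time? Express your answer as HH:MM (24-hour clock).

1 November 2023 is a Wednesday, so Saturdays fall on 4, 11, 18, 25; the last is November 25.
1 April 2024 is a Monday, so the first Saturday is April 6 and the fourth is April 27.
21 April 2024 falls between 25 November 2023 and 27 April 2024, so daylight saving is in effect and Joresk Sector is at UTC+07:15.
13:30 local − 7h15m = 06:15 UTC.

06:15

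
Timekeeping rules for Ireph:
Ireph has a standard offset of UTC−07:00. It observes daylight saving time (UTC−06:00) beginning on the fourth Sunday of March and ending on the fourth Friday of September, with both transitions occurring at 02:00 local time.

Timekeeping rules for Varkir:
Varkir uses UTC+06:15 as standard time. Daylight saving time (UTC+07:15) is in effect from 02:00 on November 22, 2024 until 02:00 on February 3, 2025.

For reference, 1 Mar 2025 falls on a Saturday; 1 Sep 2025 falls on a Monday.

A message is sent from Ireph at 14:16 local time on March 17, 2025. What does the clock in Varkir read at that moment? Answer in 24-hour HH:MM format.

1 March 2025 is a Saturday, so the first Sunday is March 2 and the fourth is March 23.
1 September 2025 is a Monday, so the first Friday is September 5 and the fourth is September 26.
March 17, 2025 does not fall between 23 March and 26 September, so daylight saving is not in effect and Ireph is at UTC−07:00.
14:16 Ireph + 7h = 21:16 UTC.
At the standard offset (UTC+06:15), 21:16 UTC + 6h15m = 03:31 Varkir standard time (rolling into the next day, 18 March 2025).
Daylight saving runs 22 November 2024 – 3 February 2025; the standard-time date in Varkir, March 18, 2025, is outside that window, so Varkir is on standard time at UTC+06:15.
21:16 UTC + 6h15m = 03:31 Varkir (rolling into the next day, 18 March 2025).

03:31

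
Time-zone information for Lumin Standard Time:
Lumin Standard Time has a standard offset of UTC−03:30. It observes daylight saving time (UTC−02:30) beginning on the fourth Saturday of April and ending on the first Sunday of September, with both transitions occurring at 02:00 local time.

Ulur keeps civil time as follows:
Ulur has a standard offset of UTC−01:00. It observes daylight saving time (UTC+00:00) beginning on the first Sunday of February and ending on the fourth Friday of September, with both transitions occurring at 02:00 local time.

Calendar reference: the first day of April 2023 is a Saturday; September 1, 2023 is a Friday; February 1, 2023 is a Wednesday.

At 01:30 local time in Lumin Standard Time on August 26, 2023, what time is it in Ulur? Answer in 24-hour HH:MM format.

04:00

1 April 2023 is a Saturday, so the first Saturday is April 1 and the fourth is April 22.
1 September 2023 is a Friday, so the first Sunday is September 3.
Daylight saving runs 22 April – 3 September; August 26, 2023 is inside that window, so Lumin Standard Time is at UTC−02:30.
01:30 Lumin Standard Time + 2h30m = 04:00 UTC.
1 February 2023 is a Wednesday, so the first Sunday is February 5.
1 September 2023 is a Friday, so the first Friday is September 1 and the fourth is September 22.
At the standard offset (UTC−01:00), 04:00 UTC − 1h = 03:00 Ulur standard time.
Daylight saving runs 5 February – 22 September; the standard-time date in Ulur, August 26, 2023, is inside that window, so Ulur is at UTC+00:00.
04:00 UTC + 0h = 04:00 Ulur.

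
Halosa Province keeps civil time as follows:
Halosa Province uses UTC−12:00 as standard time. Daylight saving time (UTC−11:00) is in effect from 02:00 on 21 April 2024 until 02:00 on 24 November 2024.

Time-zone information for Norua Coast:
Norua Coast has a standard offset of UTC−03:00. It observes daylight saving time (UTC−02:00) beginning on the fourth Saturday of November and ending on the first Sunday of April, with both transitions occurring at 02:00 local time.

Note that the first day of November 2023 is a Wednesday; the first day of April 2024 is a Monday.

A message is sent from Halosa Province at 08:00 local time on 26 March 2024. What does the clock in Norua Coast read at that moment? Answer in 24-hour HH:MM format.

26 March 2024 does not fall between 21 April and 24 November, so daylight saving is not in effect and Halosa Province is at UTC−12:00.
08:00 Halosa Province + 12h = 20:00 UTC.
1 November 2023 is a Wednesday, so the first Saturday is November 4 and the fourth is November 25.
1 April 2024 is a Monday, so the first Sunday is April 7.
At the standard offset (UTC−03:00), 20:00 UTC − 3h = 17:00 Norua Coast standard time.
Daylight saving runs 25 November 2023 – 7 April 2024; the standard-time date in Norua Coast, 26 March 2024, is inside that window, so Norua Coast is at UTC−02:00.
20:00 UTC − 2h = 18:00 Norua Coast.

18:00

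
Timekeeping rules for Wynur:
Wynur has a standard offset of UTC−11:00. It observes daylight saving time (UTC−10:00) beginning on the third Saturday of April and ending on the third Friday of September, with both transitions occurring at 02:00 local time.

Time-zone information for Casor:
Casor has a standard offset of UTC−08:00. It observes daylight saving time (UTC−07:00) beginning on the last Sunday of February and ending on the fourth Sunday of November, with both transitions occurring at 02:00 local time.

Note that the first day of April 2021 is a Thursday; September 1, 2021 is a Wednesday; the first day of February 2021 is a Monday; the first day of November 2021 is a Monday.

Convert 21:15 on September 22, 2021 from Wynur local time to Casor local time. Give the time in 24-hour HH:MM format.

01:15

1 April 2021 is a Thursday, so the first Saturday is April 3 and the third is April 17.
1 September 2021 is a Wednesday, so the first Friday is September 3 and the third is September 17.
September 22, 2021 is outside the daylight-saving period (17 April – 17 September), so Wynur is on standard time, UTC−11:00.
21:15 Wynur + 11h = 08:15 UTC (rolling into the next day, 23 September 2021).
1 February 2021 is a Monday, so Sundays fall on 7, 14, 21, 28; the last is February 28.
1 November 2021 is a Monday, so the first Sunday is November 7 and the fourth is November 28.
At the standard offset (UTC−08:00), 08:15 UTC − 8h = 00:15 Casor standard time.
The standard-time date in Casor, September 23, 2021, lies within the daylight-saving period (28 February – 28 November), so Casor is on daylight time, UTC−07:00.
08:15 UTC − 7h = 01:15 Casor.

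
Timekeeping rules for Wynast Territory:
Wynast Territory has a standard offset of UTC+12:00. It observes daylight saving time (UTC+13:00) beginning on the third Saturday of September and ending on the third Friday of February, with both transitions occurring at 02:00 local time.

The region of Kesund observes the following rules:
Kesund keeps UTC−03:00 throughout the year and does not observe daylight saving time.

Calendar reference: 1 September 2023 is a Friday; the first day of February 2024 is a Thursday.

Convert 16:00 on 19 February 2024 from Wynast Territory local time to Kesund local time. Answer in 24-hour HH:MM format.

01:00

1 September 2023 is a Friday, so the first Saturday is September 2 and the third is September 16.
1 February 2024 is a Thursday, so the first Friday is February 2 and the third is February 16.
19 February 2024 is outside the daylight-saving period (16 September 2023 – 16 February 2024), so Wynast Territory is on standard time, UTC+12:00.
16:00 Wynast Territory − 12h = 04:00 UTC.
Kesund has no daylight saving, so its offset is UTC−03:00 year-round.
04:00 UTC − 3h = 01:00 Kesund.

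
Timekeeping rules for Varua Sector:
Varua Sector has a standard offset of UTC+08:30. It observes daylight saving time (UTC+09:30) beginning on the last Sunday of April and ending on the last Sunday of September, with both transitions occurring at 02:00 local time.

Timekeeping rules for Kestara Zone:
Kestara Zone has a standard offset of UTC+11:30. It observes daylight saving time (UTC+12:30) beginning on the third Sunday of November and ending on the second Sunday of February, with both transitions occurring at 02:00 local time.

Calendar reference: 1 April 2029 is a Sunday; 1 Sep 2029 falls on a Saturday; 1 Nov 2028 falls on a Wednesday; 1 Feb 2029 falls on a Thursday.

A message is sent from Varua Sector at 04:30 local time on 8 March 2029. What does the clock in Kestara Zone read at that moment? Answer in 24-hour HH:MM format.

1 April 2029 is a Sunday, so Sundays fall on 1, 8, 15, 22, 29; the last is April 29.
1 September 2029 is a Saturday, so Sundays fall on 2, 9, 16, 23, 30; the last is September 30.
8 March 2029 is outside the daylight-saving period (29 April – 30 September), so Varua Sector is on standard time, UTC+08:30.
04:30 Varua Sector − 8h30m = 20:00 UTC (rolling into the previous day, 7 March 2029).
1 November 2028 is a Wednesday, so the first Sunday is November 5 and the third is November 19.
1 February 2029 is a Thursday, so the first Sunday is February 4 and the second is February 11.
At the standard offset (UTC+11:30), 20:00 UTC + 11h30m = 07:30 Kestara Zone standard time (rolling into the next day, 8 March 2029).
The standard-time date in Kestara Zone, 8 March 2029, does not fall between 19 November 2028 and 11 February 2029, so daylight saving is not in effect and Kestara Zone is at UTC+11:30.
20:00 UTC + 11h30m = 07:30 Kestara Zone (rolling into the next day, 8 March 2029).

07:30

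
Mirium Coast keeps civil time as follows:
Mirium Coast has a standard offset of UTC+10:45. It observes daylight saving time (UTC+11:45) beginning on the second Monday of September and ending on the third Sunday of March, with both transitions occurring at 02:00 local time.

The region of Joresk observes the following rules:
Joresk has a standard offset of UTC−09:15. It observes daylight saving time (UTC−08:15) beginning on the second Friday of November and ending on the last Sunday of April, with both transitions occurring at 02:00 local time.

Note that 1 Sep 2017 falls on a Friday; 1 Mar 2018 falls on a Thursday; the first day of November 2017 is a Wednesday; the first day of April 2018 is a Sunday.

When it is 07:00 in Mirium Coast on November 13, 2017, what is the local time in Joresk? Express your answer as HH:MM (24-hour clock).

1 September 2017 is a Friday, so the first Monday is September 4 and the second is September 11.
1 March 2018 is a Thursday, so the first Sunday is March 4 and the third is March 18.
Daylight saving runs 11 September 2017 – 18 March 2018; November 13, 2017 is inside that window, so Mirium Coast is at UTC+11:45.
07:00 Mirium Coast − 11h45m = 19:15 UTC (rolling into the previous day, 12 November 2017).
1 November 2017 is a Wednesday, so the first Friday is November 3 and the second is November 10.
1 April 2018 is a Sunday, so Sundays fall on 1, 8, 15, 22, 29; the last is April 29.
At the standard offset (UTC−09:15), 19:15 UTC − 9h15m = 10:00 Joresk standard time.
The standard-time date in Joresk, November 12, 2017, falls between 10 November 2017 and 29 April 2018, so daylight saving is in effect and Joresk is at UTC−08:15.
19:15 UTC − 8h15m = 11:00 Joresk.

11:00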